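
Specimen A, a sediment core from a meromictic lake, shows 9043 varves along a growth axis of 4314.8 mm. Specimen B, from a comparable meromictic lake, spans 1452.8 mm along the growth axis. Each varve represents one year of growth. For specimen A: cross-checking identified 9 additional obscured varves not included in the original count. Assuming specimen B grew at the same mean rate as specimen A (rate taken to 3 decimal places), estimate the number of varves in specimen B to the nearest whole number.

3046 varves

Specimen A: correcting the raw count gives 9043 + 9 = 9052 true varves.
A: 4314.8 mm over 9052 years gives 4314.8 / 9052 ≈ 0.477 mm per year.
For B, 1452.8 / 0.477 = 3045.70 years ≈ 3046 varves.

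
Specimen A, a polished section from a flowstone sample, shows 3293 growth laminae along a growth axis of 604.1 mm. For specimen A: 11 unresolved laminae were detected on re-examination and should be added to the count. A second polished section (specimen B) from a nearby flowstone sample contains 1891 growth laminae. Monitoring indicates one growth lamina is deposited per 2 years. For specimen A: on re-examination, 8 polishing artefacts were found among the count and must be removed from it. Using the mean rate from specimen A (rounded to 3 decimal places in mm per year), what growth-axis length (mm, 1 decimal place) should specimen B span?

Specimen A: correcting the raw count gives 3293 − 8 + 11 = 3296 true growth laminae.
Specimen A: multiplying by 2 years per growth lamina: 3296 × 2 = 6592 years.
A: 604.1 mm over 6592 years gives 604.1 / 6592 ≈ 0.092 mm per year.
Specimen B: at 2 years per growth lamina, 1891 × 2 = 3782 years. B's length ≈ 0.092 × 3782 = 347.9 mm.

347.9 mm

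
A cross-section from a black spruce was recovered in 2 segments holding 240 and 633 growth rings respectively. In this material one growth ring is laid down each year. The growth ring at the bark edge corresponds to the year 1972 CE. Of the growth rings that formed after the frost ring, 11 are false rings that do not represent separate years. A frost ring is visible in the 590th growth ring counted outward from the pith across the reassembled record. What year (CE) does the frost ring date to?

1700 CE

Total growth rings = 240 + 633 = 873.
The frost ring sits at growth ring 590 from the pith, so 873 − 590 = 283 growth rings formed after it.
Removing the 11 false growth rings leaves 283 − 11 = 272 true growth rings beyond the frost ring.
Counting back 272 years from 1972 CE places the frost ring in 1972 − 272 = 1700 CE.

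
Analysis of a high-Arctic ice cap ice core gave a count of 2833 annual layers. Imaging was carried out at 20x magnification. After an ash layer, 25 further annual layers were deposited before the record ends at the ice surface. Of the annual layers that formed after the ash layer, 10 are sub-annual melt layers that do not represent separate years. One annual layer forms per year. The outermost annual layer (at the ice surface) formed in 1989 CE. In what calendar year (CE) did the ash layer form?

25 annual layers formed after the ash layer.
Removing the 10 false annual layers leaves 25 − 10 = 15 true annual layers beyond the ash layer.
1989 − 15 = 1974 CE.

1974 CE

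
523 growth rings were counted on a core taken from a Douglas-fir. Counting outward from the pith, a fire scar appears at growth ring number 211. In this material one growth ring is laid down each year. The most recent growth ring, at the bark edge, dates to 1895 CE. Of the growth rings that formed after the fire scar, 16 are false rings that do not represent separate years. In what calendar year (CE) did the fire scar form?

1599 CE

The fire scar sits at growth ring 211 from the pith, so 523 − 211 = 312 growth rings formed after it.
Excluding 16 false growth rings: 312 − 16 = 296.
The growth ring at the bark edge is 1895 CE, so the fire scar dates to 1895 − 296 = 1599 CE.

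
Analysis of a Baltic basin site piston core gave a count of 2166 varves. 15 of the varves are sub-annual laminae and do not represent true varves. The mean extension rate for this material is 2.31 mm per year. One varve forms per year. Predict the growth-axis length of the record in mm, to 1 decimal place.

4968.8 mm

After corrections the count is 2166 − 15 = 2151 varves.
2151 years at 2.31 mm/year gives 2.31 × 2151 = 4968.8 mm.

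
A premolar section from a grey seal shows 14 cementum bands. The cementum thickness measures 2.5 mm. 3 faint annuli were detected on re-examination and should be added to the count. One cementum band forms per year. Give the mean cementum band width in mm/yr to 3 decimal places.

0.147 mm/yr

Adjusted count: 14 + 3 = 17 cementum bands.
Extension rate ≈ 2.5 / 17 = 0.147 mm/yr.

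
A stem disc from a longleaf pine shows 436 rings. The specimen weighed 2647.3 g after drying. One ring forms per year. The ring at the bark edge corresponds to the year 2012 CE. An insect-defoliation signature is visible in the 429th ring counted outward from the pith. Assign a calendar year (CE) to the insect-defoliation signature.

436 − 429 = 7 rings lie beyond the insect-defoliation signature toward the bark edge.
2012 − 7 = 2005 CE.

2005 CE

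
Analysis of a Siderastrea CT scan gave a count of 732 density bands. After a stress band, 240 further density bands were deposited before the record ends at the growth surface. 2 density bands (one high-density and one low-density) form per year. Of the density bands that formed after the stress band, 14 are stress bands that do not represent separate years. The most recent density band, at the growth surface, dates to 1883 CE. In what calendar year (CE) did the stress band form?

1770 CE

There are 240 density bands younger than the stress band.
Excluding 14 false density bands: 240 − 14 = 226.
With 2 density bands per year, 226 / 2 = 113 years.
1883 − 113 = 1770 CE.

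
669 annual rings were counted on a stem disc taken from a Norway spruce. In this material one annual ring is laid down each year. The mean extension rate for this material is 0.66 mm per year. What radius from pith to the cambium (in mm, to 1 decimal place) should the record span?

441.5 mm

The record spans 669 years at 0.66 mm per year.
669 years at 0.66 mm/year gives 0.66 × 669 = 441.5 mm.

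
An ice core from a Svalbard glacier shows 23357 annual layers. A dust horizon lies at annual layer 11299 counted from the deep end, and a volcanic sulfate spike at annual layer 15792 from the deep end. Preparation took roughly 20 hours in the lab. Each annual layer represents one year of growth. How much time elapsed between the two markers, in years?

4493 yr

Separation: 15792 − 11299 = 4493 annual layers.
One annual layer per year makes the interval 4493 years.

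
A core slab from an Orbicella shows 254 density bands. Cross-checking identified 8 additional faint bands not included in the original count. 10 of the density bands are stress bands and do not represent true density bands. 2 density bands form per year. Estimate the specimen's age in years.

Adjusted count: 254 − 10 + 8 = 252 density bands.
With 2 density bands per year, 252 / 2 = 126 years.

126 years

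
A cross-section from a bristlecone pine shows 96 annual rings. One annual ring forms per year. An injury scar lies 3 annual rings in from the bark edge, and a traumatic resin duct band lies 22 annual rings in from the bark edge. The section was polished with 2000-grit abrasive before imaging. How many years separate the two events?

19 years

22 − 3 = 19 annual rings lie between the two events.
At one annual ring per year, 19 years elapsed between them.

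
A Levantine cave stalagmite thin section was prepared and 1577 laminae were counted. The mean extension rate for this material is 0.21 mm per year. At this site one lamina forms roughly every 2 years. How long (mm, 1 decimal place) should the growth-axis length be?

662.3 mm

At 2 years per lamina, 1577 × 2 = 3154 years.
Length ≈ 0.21 × 3154 = 662.3 mm.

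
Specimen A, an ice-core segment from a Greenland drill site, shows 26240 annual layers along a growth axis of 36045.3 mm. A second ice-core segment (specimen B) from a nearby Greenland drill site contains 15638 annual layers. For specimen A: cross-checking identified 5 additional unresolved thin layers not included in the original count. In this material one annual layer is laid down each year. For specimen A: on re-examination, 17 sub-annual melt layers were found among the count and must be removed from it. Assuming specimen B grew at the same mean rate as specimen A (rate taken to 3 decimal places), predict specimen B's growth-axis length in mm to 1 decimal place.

Specimen A: true annual layer count = 26240 − 17 + 5 = 26228.
A: 36045.3 mm over 26228 years gives 36045.3 / 26228 ≈ 1.374 mm/yr.
Length of B = 1.374 × 15638 = 21486.6 mm.

21486.6 mm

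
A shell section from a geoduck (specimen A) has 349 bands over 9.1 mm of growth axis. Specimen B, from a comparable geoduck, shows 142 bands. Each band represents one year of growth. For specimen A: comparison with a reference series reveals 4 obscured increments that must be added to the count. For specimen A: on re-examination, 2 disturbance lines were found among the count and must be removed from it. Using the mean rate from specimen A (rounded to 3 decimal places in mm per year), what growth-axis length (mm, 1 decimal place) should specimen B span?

3.7 mm

Specimen A: after corrections the count is 349 − 2 + 4 = 351 bands.
A: 9.1 mm over 351 years gives 9.1 / 351 ≈ 0.026 mm/yr.
B's length ≈ 0.026 × 142 = 3.7 mm.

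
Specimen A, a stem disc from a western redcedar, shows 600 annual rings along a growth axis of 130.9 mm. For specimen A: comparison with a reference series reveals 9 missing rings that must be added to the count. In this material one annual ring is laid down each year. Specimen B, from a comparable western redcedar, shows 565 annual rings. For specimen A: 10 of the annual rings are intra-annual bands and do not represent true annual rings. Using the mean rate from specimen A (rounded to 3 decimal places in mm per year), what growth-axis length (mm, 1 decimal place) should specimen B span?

123.7 mm

Specimen A: correcting the raw count gives 600 − 10 + 9 = 599 true annual rings.
A: 130.9 mm over 599 years gives 130.9 / 599 ≈ 0.219 mm per year.
For B, 0.219 mm/year × 565 years = 123.7 mm.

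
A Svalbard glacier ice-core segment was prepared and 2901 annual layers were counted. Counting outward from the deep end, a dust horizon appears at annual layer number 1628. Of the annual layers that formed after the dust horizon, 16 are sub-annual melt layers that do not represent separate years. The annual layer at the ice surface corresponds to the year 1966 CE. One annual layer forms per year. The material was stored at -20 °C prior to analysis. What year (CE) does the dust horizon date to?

709 CE

2901 − 1628 = 1273 annual layers lie beyond the dust horizon toward the ice surface.
Excluding 16 false annual layers: 1273 − 16 = 1257.
1966 − 1257 = 709 CE.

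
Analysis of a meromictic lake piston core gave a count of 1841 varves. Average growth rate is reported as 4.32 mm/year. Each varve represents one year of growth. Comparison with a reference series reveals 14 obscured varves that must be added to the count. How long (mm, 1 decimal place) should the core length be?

8013.6 mm

Correcting the raw count gives 1841 + 14 = 1855 true varves.
Predicted length = 4.32 mm/year × 1855 years = 8013.6 mm.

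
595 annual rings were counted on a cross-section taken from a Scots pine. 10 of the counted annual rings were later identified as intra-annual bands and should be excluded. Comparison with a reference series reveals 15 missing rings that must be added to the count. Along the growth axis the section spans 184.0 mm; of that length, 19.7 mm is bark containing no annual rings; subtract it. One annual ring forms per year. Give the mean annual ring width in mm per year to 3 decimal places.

True annual ring count = 595 − 10 + 15 = 600.
Net length = 184.0 − 19.7 = 164.3 mm.
164.3 mm over 600 years gives 164.3 / 600 ≈ 0.274 mm per year.

0.274 mm per year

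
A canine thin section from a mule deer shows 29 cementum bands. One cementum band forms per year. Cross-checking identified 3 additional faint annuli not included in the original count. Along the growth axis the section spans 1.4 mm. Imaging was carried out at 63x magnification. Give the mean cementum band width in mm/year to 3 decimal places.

Correcting the raw count gives 29 + 3 = 32 true cementum bands.
Mean rate = 1.4 mm / 32 years ≈ 0.044 mm/year.

0.044 mm/year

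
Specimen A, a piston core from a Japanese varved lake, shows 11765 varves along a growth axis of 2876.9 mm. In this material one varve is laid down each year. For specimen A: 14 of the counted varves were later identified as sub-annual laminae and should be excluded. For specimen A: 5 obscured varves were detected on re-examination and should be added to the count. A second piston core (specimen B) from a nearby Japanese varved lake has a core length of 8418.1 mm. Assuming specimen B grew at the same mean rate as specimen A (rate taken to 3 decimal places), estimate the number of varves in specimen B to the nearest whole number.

34360 varves

Specimen A: adjusted count: 11765 − 14 + 5 = 11756 varves.
A: 2876.9 mm over 11756 years gives 2876.9 / 11756 ≈ 0.245 mm/year.
For B, 8418.1 / 0.245 = 34359.59 years ≈ 34360 varves.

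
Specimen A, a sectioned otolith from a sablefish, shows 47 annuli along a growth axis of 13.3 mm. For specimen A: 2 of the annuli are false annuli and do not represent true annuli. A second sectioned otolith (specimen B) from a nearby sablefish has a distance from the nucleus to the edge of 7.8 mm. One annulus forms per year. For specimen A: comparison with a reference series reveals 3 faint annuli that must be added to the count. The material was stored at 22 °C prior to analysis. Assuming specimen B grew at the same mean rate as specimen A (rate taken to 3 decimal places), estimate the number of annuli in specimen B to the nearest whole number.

28 annuli

Specimen A: adjusted count: 47 − 2 + 3 = 48 annuli.
A: Extension rate ≈ 13.3 / 48 = 0.277 mm/yr.
Specimen B: 7.8 mm / 0.277 mm per year = 28.16 years ≈ 28 annuli.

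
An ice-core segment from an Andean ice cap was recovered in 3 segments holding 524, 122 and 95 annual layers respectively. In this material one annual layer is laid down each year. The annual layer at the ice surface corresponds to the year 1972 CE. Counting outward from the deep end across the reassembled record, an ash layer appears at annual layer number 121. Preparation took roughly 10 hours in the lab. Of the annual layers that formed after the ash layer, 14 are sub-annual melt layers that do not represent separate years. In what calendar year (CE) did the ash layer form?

1366 CE

Total annual layers = 524 + 122 + 95 = 741.
741 − 121 = 620 annual layers lie beyond the ash layer toward the ice surface.
Removing the 14 false annual layers leaves 620 − 14 = 606 true annual layers beyond the ash layer.
Counting back 606 years from 1972 CE places the ash layer in 1972 − 606 = 1366 CE.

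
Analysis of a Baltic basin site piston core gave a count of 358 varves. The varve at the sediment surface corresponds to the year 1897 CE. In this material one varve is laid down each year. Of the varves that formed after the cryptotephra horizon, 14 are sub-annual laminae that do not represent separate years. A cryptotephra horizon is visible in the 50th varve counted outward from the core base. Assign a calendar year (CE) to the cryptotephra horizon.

1603 CE

358 − 50 = 308 varves lie beyond the cryptotephra horizon toward the sediment surface.
Removing the 14 false varves leaves 308 − 14 = 294 true varves beyond the cryptotephra horizon.
1897 − 294 = 1603 CE.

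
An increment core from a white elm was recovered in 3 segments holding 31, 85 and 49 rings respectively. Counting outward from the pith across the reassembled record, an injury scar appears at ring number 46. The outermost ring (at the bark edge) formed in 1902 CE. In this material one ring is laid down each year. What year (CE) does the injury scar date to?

Total rings = 31 + 85 + 49 = 165.
165 − 46 = 119 rings lie beyond the injury scar toward the bark edge.
The ring at the bark edge is 1902 CE, so the injury scar dates to 1902 − 119 = 1783 CE.

1783 CE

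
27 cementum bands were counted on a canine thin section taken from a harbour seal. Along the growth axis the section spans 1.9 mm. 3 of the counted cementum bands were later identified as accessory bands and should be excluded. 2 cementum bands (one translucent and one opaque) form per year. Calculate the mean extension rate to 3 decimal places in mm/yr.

True cementum band count = 27 − 3 = 24.
Dividing by 2 cementum bands per year: 24 / 2 = 12 years.
Extension rate ≈ 1.9 / 12 = 0.158 mm/yr.

0.158 mm/yr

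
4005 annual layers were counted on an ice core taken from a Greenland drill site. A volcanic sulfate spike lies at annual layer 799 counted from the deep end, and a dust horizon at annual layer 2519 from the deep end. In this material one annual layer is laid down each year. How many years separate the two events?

2519 − 799 = 1720 annual layers lie between the two events.
One annual layer per year makes the interval 1720 years.

1720 years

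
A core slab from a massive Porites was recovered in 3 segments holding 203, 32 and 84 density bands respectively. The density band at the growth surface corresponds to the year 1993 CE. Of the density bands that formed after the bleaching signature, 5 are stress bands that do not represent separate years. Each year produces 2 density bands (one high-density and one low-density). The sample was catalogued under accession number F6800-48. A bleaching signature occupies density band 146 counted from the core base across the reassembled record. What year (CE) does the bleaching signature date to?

Total density bands = 203 + 32 + 84 = 319.
The bleaching signature sits at density band 146 from the core base, so 319 − 146 = 173 density bands formed after it.
Excluding 5 false density bands: 173 − 5 = 168.
Dividing by 2 density bands per year: 168 / 2 = 84 years.
The density band at the growth surface is 1993 CE, so the bleaching signature dates to 1993 − 84 = 1909 CE.

1909 CE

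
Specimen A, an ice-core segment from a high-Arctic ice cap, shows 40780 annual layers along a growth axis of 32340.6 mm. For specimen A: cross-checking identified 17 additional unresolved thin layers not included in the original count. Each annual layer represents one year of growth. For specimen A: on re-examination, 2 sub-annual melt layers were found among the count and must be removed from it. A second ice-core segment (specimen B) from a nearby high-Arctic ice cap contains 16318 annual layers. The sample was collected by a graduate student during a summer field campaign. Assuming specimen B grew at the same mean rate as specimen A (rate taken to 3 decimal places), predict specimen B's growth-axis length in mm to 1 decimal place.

12940.2 mm

Specimen A: after corrections the count is 40780 − 2 + 17 = 40795 annual layers.
A: Mean rate = 32340.6 mm / 40795 years ≈ 0.793 mm per year.
B's length ≈ 0.793 × 16318 = 12940.2 mm.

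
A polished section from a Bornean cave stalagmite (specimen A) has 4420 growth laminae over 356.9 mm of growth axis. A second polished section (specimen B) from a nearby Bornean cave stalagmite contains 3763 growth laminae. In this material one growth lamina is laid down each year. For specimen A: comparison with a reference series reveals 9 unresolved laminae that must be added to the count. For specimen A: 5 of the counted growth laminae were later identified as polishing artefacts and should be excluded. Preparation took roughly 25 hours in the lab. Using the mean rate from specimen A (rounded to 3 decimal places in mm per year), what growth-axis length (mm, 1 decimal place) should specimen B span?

Specimen A: correcting the raw count gives 4420 − 5 + 9 = 4424 true growth laminae.
A: Extension rate ≈ 356.9 / 4424 = 0.081 mm/yr.
B's length ≈ 0.081 × 3763 = 304.8 mm.

304.8 mm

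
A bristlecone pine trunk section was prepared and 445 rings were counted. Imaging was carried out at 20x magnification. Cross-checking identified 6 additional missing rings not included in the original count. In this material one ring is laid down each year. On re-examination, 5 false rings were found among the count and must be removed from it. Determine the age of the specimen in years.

Adjusted count: 445 − 5 + 6 = 446 rings.
One ring per year makes the duration 446 years.

446 years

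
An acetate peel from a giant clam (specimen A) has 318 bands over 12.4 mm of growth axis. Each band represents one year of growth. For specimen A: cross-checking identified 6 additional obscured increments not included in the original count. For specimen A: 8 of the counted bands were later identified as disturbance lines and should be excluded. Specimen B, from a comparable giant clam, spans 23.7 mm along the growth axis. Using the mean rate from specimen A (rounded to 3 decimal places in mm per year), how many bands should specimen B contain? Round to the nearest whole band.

608 bands

Specimen A: correcting the raw count gives 318 − 8 + 6 = 316 true bands.
A: Mean rate = 12.4 mm / 316 years ≈ 0.039 mm/yr.
For B, 23.7 / 0.039 = 607.69 years ≈ 608 bands.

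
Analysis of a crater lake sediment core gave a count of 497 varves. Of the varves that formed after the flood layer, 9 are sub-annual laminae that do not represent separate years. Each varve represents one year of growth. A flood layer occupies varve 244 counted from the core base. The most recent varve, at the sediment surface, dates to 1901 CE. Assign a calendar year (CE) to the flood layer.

1657 CE

497 − 244 = 253 varves lie beyond the flood layer toward the sediment surface.
Removing the 9 false varves leaves 253 − 9 = 244 true varves beyond the flood layer.
1901 − 244 = 1657 CE.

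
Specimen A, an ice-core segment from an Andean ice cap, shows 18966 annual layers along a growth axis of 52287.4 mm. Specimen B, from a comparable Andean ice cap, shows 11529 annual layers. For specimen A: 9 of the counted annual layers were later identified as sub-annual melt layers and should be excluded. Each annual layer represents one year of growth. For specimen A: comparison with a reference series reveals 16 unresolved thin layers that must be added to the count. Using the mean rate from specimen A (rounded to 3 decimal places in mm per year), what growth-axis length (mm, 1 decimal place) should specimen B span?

31773.9 mm

Specimen A: true annual layer count = 18966 − 9 + 16 = 18973.
A: 52287.4 mm over 18973 years gives 52287.4 / 18973 ≈ 2.756 mm per year.
Length of B = 2.756 × 11529 = 31773.9 mm.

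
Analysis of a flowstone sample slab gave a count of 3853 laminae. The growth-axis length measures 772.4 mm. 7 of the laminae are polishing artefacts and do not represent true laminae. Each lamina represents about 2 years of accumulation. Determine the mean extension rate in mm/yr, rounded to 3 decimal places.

Correcting the raw count gives 3853 − 7 = 3846 true laminae.
Multiplying by 2 years per lamina: 3846 × 2 = 7692 years.
Extension rate ≈ 772.4 / 7692 = 0.100 mm/yr.

0.100 mm/yr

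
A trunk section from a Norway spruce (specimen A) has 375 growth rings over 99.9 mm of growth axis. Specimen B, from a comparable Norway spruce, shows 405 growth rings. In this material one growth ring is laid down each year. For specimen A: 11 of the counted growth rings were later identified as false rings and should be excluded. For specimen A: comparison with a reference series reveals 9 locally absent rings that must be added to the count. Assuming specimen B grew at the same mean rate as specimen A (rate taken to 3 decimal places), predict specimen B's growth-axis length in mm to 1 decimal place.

108.5 mm

Specimen A: correcting the raw count gives 375 − 11 + 9 = 373 true growth rings.
A: Mean rate = 99.9 mm / 373 years ≈ 0.268 mm/yr.
B's length ≈ 0.268 × 405 = 108.5 mm.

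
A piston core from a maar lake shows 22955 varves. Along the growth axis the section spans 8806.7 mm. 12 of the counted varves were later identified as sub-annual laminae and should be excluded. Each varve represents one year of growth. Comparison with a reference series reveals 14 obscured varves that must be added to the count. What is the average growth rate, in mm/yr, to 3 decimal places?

Adjusted count: 22955 − 12 + 14 = 22957 varves.
Extension rate ≈ 8806.7 / 22957 = 0.384 mm/yr.

0.384 mm/yr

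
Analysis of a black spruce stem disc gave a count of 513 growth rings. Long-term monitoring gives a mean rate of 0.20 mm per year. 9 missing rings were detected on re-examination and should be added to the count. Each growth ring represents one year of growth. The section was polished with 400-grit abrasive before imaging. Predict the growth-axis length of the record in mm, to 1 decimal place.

Adjusted count: 513 + 9 = 522 growth rings.
Length ≈ 0.20 × 522 = 104.4 mm.

104.4 mm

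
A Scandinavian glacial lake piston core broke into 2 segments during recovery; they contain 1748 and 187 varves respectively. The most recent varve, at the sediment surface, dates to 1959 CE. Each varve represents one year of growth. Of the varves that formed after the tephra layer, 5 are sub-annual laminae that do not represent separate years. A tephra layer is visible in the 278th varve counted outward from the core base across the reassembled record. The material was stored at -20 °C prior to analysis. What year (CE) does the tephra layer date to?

Total varves = 1748 + 187 = 1935.
Between varve 278 and the sediment surface there are 1935 − 278 = 1657 varves.
Excluding 5 false varves: 1657 − 5 = 1652.
Counting back 1652 years from 1959 CE places the tephra layer in 1959 − 1652 = 307 CE.

307 CE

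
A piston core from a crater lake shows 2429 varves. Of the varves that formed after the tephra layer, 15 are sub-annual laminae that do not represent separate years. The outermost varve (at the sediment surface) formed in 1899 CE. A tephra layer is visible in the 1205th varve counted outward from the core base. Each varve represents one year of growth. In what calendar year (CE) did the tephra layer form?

690 CE

The tephra layer sits at varve 1205 from the core base, so 2429 − 1205 = 1224 varves formed after it.
Excluding 15 false varves: 1224 − 15 = 1209.
The varve at the sediment surface is 1899 CE, so the tephra layer dates to 1899 − 1209 = 690 CE.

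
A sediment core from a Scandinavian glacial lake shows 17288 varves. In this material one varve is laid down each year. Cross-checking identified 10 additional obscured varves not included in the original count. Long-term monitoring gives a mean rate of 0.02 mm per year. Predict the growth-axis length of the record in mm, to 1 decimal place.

346.0 mm

After corrections the count is 17288 + 10 = 17298 varves.
Length ≈ 0.02 × 17298 = 346.0 mm.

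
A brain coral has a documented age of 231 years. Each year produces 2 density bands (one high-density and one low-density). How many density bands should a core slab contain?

462 density bands

231 years at 2 density bands per year gives 231 × 2 = 462 density bands.
So 462 density bands should be present.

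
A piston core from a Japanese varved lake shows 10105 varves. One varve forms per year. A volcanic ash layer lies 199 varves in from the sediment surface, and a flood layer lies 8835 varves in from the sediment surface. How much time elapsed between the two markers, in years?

8636 years

8835 − 199 = 8636 varves lie between the two events.
That is 8636 years at one varve per year.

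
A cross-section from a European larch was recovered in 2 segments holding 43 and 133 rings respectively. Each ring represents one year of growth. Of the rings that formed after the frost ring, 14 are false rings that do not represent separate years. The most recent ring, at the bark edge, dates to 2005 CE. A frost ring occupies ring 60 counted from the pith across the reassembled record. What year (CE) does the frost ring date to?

Total rings = 43 + 133 = 176.
The frost ring sits at ring 60 from the pith, so 176 − 60 = 116 rings formed after it.
Excluding 14 false rings: 116 − 14 = 102.
2005 − 102 = 1903 CE.

1903 CE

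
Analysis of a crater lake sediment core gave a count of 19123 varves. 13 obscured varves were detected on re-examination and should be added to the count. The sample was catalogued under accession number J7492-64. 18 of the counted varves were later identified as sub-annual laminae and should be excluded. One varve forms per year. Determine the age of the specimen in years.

Correcting the raw count gives 19123 − 18 + 13 = 19118 true varves.
At one varve per year, that is 19118 years.

19118 years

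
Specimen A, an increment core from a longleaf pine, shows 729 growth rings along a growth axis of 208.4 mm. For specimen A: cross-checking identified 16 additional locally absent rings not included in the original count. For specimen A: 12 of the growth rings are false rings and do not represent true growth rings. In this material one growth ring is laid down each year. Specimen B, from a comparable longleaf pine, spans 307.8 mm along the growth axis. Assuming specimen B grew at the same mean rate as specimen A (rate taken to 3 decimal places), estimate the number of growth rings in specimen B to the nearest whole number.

Specimen A: adjusted count: 729 − 12 + 16 = 733 growth rings.
A: Extension rate ≈ 208.4 / 733 = 0.284 mm/year.
B spans 307.8 / 0.284 = 1083.80 years ≈ 1084 growth rings.

1084 growth rings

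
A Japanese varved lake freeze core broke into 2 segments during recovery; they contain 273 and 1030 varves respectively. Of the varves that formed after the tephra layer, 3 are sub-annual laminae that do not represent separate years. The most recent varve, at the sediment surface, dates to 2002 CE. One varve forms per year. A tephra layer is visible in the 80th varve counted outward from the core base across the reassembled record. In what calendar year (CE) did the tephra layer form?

782 CE

Total varves = 273 + 1030 = 1303.
Between varve 80 and the sediment surface there are 1303 − 80 = 1223 varves.
1223 − 3 false = 1220 true varves after the tephra layer.
The varve at the sediment surface is 2002 CE, so the tephra layer dates to 2002 − 1220 = 782 CE.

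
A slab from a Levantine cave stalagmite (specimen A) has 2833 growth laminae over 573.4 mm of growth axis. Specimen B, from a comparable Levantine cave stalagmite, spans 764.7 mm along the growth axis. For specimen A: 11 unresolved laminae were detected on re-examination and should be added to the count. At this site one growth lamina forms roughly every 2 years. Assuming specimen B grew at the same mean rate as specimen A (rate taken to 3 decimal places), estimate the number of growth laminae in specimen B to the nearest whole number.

Specimen A: true growth lamina count = 2833 + 11 = 2844.
Specimen A: at 2 years per growth lamina, 2844 × 2 = 5688 years.
A: Extension rate ≈ 573.4 / 5688 = 0.101 mm per year.
B spans 764.7 / 0.101 = 7571.29 years; at 2 years per growth lamina that is 7571.29 / 2 ≈ 3786 growth laminae.

3786 growth laminae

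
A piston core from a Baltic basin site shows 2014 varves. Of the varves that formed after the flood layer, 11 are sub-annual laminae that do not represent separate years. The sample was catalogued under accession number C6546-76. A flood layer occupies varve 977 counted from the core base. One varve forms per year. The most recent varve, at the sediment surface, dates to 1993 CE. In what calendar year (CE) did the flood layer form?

967 CE

The flood layer sits at varve 977 from the core base, so 2014 − 977 = 1037 varves formed after it.
1037 − 11 false = 1026 true varves after the flood layer.
The varve at the sediment surface is 1993 CE, so the flood layer dates to 1993 − 1026 = 967 CE.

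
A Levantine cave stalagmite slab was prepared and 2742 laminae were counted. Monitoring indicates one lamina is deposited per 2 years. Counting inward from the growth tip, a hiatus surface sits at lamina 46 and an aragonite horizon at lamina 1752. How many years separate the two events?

3412 years

1752 − 46 = 1706 laminae lie between the two events.
At 2 years per lamina, 1706 × 2 = 3412 years.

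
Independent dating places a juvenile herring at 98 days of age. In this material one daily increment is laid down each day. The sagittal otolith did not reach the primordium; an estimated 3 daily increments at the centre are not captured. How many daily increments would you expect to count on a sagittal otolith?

95 daily increments

At one daily increment per day, 98 days correspond to 98 daily increments.
98 − 3 missed = 95 daily increments expected in the prepared section.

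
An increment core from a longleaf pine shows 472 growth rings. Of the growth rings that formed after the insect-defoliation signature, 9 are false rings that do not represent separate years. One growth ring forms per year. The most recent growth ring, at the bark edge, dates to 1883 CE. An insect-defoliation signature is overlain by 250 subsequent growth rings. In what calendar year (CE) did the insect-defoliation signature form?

1642 CE

250 growth rings post-date the insect-defoliation signature.
250 − 9 false = 241 true growth rings after the insect-defoliation signature.
Counting back 241 years from 1883 CE places the insect-defoliation signature in 1883 − 241 = 1642 CE.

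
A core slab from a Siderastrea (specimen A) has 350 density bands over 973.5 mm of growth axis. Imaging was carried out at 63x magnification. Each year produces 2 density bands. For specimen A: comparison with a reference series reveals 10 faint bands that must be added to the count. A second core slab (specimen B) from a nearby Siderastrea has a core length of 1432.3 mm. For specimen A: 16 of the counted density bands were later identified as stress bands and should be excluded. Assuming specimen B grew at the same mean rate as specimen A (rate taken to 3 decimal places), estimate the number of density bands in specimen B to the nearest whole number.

506 density bands

Specimen A: true density band count = 350 − 16 + 10 = 344.
Specimen A: 344 density bands at 2 per year is 344 / 2 = 172 years.
A: 973.5 mm over 172 years gives 973.5 / 172 ≈ 5.660 mm/year.
B spans 1432.3 / 5.660 = 253.06 years; at 2 density bands per year that is 253.06 × 2 ≈ 506 density bands.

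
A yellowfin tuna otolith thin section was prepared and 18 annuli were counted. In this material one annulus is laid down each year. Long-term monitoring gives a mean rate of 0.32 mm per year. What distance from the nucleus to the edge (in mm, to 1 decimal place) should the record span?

18 years of growth are recorded.
18 years at 0.32 mm/year gives 0.32 × 18 = 5.8 mm.

5.8 mm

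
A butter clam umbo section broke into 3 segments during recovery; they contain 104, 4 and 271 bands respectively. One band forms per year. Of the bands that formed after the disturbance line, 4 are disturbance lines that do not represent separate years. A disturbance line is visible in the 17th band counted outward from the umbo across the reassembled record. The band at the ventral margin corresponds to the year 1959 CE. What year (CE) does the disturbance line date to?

1601 CE

Total bands = 104 + 4 + 271 = 379.
379 − 17 = 362 bands lie beyond the disturbance line toward the ventral margin.
Excluding 4 false bands: 362 − 4 = 358.
1959 − 358 = 1601 CE.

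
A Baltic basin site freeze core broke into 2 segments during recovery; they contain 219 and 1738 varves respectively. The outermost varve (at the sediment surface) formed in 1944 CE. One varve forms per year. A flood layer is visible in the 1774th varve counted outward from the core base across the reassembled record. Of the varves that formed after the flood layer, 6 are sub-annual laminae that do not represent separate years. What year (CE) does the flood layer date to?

1767 CE

Total varves = 219 + 1738 = 1957.
1957 − 1774 = 183 varves lie beyond the flood layer toward the sediment surface.
Excluding 6 false varves: 183 − 6 = 177.
The varve at the sediment surface is 1944 CE, so the flood layer dates to 1944 − 177 = 1767 CE.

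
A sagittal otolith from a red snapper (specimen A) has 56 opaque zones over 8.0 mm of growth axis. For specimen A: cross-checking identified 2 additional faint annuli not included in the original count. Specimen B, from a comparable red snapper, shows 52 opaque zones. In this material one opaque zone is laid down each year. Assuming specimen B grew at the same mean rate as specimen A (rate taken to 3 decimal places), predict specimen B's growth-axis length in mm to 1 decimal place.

Specimen A: correcting the raw count gives 56 + 2 = 58 true opaque zones.
A: 8.0 mm over 58 years gives 8.0 / 58 ≈ 0.138 mm/year.
B's length ≈ 0.138 × 52 = 7.2 mm.

7.2 mm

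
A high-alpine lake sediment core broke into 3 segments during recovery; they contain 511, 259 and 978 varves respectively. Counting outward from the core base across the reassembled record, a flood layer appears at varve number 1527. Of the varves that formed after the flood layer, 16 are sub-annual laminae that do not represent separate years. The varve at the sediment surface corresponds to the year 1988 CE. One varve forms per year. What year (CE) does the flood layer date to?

Total varves = 511 + 259 + 978 = 1748.
1748 − 1527 = 221 varves lie beyond the flood layer toward the sediment surface.
221 − 16 false = 205 true varves after the flood layer.
1988 − 205 = 1783 CE.

1783 CE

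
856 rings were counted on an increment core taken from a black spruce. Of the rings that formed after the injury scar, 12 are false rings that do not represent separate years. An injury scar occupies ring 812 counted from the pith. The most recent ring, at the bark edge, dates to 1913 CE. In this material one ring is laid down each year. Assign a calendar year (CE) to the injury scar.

The injury scar sits at ring 812 from the pith, so 856 − 812 = 44 rings formed after it.
44 − 12 false = 32 true rings after the injury scar.
1913 − 32 = 1881 CE.

1881 CE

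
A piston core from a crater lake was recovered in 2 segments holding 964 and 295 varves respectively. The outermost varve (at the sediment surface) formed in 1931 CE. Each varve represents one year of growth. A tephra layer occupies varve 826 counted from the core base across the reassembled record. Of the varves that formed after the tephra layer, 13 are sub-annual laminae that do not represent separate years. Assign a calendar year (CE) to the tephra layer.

Total varves = 964 + 295 = 1259.
Between varve 826 and the sediment surface there are 1259 − 826 = 433 varves.
Excluding 13 false varves: 433 − 13 = 420.
The varve at the sediment surface is 1931 CE, so the tephra layer dates to 1931 − 420 = 1511 CE.

1511 CE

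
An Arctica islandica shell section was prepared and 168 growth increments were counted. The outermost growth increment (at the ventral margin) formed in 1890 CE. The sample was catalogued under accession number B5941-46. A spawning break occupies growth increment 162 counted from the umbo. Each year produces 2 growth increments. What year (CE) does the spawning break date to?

The spawning break sits at growth increment 162 from the umbo, so 168 − 162 = 6 growth increments formed after it.
With 2 growth increments per year, 6 / 2 = 3 years.
The growth increment at the ventral margin is 1890 CE, so the spawning break dates to 1890 − 3 = 1887 CE.

1887 CE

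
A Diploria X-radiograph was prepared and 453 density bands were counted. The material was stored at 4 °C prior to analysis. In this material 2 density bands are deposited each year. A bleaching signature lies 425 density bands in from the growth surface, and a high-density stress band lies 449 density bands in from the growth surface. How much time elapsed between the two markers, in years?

12 years

449 − 425 = 24 density bands lie between the two events.
Dividing by 2 density bands per year: 24 / 2 = 12 years.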